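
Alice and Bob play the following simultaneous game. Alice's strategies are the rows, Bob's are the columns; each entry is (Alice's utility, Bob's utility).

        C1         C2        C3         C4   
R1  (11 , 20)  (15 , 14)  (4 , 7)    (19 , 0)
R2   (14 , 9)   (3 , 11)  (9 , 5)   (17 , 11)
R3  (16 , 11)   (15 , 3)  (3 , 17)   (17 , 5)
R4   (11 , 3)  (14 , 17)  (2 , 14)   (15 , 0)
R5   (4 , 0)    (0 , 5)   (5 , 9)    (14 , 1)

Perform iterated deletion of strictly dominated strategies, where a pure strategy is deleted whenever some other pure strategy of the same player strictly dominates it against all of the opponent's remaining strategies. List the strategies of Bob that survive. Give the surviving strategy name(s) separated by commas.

Row R4 is eliminated: R3 beats it against every remaining column (C1: 16>11, C2: 15>14, C3: 3>2, C4: 17>15).
Alice's strategy R5 is strictly dominated by R2 (C1: 14>4, C2: 3>0, C3: 9>5, C4: 17>14) and is removed.
Among the remaining strategies, none is strictly dominated by another pure strategy of the same player, so the elimination stops.
Surviving strategies — Alice: {R1, R2, R3}; Bob: {C1, C2, C3, C4}.

C1, C2, C3, C4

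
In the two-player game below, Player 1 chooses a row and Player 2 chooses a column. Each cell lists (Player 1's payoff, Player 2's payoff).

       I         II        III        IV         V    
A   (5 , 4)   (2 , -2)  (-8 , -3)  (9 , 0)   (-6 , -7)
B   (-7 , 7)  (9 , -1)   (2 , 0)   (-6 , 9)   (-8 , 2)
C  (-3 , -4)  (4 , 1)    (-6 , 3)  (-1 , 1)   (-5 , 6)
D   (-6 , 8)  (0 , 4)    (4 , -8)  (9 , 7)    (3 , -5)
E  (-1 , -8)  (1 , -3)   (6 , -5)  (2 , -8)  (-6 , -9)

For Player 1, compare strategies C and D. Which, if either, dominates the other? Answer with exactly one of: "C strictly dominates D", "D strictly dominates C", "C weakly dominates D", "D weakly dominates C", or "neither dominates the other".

C's payoffs vs D's, by Player 2's action — I: -3>-6, II: 4>0, III: -6<4, IV: -1<9, V: -5<3.
C does better at I, II but worse at III, IV, V; neither strategy dominates the other.

neither dominates the other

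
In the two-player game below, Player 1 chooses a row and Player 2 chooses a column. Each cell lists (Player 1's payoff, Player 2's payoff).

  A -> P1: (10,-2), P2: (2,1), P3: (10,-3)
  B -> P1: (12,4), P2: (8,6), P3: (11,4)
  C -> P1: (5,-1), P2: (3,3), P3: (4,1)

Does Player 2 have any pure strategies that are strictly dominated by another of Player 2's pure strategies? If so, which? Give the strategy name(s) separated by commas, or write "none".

P1: dominated, since P2 does at least as well everywhere (A: 1>-2, B: 6>4, C: 3>-1).
P2 is not dominated — it holds its own against P1 at A (1>-2); P3 at A (1>-3).
P3 is strictly dominated by P2 (A: 1>-3, B: 6>4, C: 3>1).

P1, P3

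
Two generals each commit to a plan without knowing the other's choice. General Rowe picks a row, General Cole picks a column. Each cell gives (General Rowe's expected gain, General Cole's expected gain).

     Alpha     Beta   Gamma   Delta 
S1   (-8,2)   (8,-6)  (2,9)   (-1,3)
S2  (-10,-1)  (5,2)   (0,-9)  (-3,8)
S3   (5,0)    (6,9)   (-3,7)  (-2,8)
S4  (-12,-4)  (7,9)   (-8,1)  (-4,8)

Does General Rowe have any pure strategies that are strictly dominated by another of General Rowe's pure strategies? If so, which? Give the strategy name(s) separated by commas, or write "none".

S2, S4

S1: no other strategy beats it everywhere (S2 at Alpha (-8>-10); S3 at Beta (8>6); S4 at Alpha (-8>-12)).
S1 strictly dominates S2 — Alpha: -8>-10, Beta: 8>5, Gamma: 2>0, Delta: -1>-3.
S3: no other strategy beats it everywhere (S1 at Alpha (5>-8); S2 at Alpha (5>-10); S4 at Alpha (5>-12)).
S1 strictly dominates S4 — Alpha: -8>-12, Beta: 8>7, Gamma: 2>-8, Delta: -1>-4.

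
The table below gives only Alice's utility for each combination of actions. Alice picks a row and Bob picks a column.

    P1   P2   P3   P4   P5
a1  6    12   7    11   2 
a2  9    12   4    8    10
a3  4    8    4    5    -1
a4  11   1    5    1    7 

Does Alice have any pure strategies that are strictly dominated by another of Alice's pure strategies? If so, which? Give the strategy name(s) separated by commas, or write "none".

a1: no other strategy beats it everywhere (a2 at P2 (12=12); a3 at P1 (6>4); a4 at P2 (12>1)).
Nothing dominates a2: a1 at P1 (9>6); a3 at P1 (9>4); a4 at P2 (12>1).
a3: dominated, since a1 does at least as well everywhere (P1: 6>4, P2: 12>8, P3: 7>4, P4: 11>5, P5: 2>-1).
a4: no other strategy beats it everywhere (a1 at P1 (11>6); a2 at P1 (11>9); a3 at P1 (11>4)).

a3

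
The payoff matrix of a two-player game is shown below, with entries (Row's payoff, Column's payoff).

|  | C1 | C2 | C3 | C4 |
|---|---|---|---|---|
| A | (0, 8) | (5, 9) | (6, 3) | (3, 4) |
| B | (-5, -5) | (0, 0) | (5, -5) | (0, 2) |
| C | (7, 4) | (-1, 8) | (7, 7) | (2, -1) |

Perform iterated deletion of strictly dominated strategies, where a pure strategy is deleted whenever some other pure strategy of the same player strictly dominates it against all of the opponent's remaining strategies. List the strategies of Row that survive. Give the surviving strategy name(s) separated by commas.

A

Row B is eliminated: A beats it against every remaining column (C1: 0>-5, C2: 5>0, C3: 6>5, C4: 3>0).
Column's strategy C1 is strictly dominated by C2 (A: 9>8, C: 8>4) and is removed.
Column's strategy C3 is strictly dominated by C2 (A: 9>3, C: 8>7) and is removed.
Row C is eliminated: A beats it against every remaining column (C2: 5>-1, C4: 3>2).
For Column, C2 strictly dominates C4 on the remaining rows (A: 9>4); eliminate C4.
Among the remaining strategies, none is strictly dominated by another pure strategy of the same player, so the elimination stops.
Surviving strategies — Row: {A}; Column: {C2}.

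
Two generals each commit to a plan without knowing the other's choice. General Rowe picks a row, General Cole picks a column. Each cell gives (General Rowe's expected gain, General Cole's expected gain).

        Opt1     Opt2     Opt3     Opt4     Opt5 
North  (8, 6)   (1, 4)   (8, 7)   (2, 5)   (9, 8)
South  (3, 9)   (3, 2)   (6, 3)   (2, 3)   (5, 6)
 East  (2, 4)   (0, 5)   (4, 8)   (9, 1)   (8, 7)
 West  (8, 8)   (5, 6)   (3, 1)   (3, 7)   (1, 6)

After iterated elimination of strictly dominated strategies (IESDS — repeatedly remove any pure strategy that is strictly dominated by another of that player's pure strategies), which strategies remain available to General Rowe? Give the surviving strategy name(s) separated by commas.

North, West

For General Cole, Opt1 strictly dominates Opt4 on the remaining rows (North: 6>5, South: 9>3, East: 4>1, West: 8>7); eliminate Opt4.
General Rowe's strategy East is strictly dominated by North (Opt1: 8>2, Opt2: 1>0, Opt3: 8>4, Opt5: 9>8) and is removed.
Column Opt2 is eliminated: Opt1 beats it against every remaining row (North: 6>4, South: 9>2, West: 8>6).
General Rowe's strategy South is strictly dominated by North (Opt1: 8>3, Opt3: 8>6, Opt5: 9>5) and is removed.
Column Opt3 is eliminated: Opt5 beats it against every remaining row (North: 8>7, West: 6>1).
Among the remaining strategies, none is strictly dominated by another pure strategy of the same player, so the elimination stops.
Surviving strategies — General Rowe: {North, West}; General Cole: {Opt1, Opt5}.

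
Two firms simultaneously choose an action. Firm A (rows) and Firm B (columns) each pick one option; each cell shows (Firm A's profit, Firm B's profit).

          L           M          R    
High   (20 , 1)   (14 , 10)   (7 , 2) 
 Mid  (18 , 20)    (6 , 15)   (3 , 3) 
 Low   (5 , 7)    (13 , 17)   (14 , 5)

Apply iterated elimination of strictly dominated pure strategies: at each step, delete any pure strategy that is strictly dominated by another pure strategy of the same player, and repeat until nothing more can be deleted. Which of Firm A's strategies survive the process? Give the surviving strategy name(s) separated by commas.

High

For Firm A, High strictly dominates Mid on the remaining columns (L: 20>18, M: 14>6, R: 7>3); eliminate Mid.
Column L is eliminated: M beats it against every remaining row (High: 10>1, Low: 17>7).
For Firm B, M strictly dominates R on the remaining rows (High: 10>2, Low: 17>5); eliminate R.
Row Low is eliminated: High beats it against every remaining column (M: 14>13).
Among the remaining strategies, none is strictly dominated by another pure strategy of the same player, so the elimination stops.
Surviving strategies — Firm A: {High}; Firm B: {M}.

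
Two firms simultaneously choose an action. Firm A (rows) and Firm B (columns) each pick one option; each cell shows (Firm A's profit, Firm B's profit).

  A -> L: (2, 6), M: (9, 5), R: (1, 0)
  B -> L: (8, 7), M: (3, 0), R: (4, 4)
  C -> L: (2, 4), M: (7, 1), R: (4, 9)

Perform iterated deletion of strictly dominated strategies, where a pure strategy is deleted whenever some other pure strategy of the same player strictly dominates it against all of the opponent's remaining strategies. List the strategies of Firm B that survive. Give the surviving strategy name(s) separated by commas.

L, R

Column M is eliminated: L beats it against every remaining row (A: 6>5, B: 7>0, C: 4>1).
Row A is eliminated: B beats it against every remaining column (L: 8>2, R: 4>1).
Among the remaining strategies, none is strictly dominated by another pure strategy of the same player, so the elimination stops.
Surviving strategies — Firm A: {B, C}; Firm B: {L, R}.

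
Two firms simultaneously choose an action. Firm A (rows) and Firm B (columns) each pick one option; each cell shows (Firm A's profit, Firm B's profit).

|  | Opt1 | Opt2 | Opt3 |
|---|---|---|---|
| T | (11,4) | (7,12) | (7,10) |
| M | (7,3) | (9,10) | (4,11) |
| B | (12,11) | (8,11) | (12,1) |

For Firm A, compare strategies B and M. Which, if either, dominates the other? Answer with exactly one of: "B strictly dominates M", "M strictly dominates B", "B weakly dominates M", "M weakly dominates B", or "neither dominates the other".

Compare B to M across every action of Firm B: Opt1: 12>7, Opt2: 8<9, Opt3: 12>4.
B does better at Opt1, Opt3 but worse at Opt2; neither strategy dominates the other.

neither dominates the other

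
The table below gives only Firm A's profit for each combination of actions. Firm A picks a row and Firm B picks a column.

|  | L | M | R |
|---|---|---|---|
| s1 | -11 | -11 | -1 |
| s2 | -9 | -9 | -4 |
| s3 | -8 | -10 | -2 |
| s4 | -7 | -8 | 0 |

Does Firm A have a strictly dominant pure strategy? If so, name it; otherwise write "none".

s4 vs s1: L: -7>-11, M: -8>-11, R: 0>-1.
s4 vs s2: L: -7>-9, M: -8>-9, R: 0>-4.
s4 vs s3: L: -7>-8, M: -8>-10, R: 0>-2.
s4 strictly beats every other strategy against every opponent action, so it is strictly dominant.

s4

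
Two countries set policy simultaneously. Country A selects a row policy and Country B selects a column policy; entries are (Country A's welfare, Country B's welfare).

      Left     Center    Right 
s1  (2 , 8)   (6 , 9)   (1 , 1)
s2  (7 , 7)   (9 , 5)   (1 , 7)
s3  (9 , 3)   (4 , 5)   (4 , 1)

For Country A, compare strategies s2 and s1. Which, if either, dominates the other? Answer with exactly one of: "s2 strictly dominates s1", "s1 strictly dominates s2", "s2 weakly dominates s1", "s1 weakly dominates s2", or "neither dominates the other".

s2 weakly dominates s1

Compare s2 to s1 across each opponent action: Left: 7>2, Center: 9>6, Right: 1=1.
s2 is at least as good everywhere and strictly better somewhere (tied only at Right), so s2 weakly but not strictly dominates s1.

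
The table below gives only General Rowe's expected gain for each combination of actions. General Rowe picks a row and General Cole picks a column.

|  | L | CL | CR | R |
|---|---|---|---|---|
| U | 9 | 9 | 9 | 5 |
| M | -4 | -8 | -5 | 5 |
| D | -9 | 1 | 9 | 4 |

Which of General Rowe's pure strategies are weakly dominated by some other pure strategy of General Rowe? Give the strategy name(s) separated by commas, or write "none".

M, D

U: no other strategy beats it everywhere (M at L (9>-4); D at L (9>-9)).
U weakly dominates M — L: 9>-4, CL: 9>-8, CR: 9>-5, R: 5=5.
D is weakly dominated by U (L: 9>-9, CL: 9>1, CR: 9=9, R: 5>4).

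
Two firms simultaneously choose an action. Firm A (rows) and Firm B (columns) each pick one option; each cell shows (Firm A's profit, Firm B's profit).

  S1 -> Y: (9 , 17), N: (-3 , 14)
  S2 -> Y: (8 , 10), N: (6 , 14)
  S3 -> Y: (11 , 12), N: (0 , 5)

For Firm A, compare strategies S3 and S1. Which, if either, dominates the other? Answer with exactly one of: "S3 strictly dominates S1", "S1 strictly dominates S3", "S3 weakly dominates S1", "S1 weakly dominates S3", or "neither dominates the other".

S3's payoffs vs S1's, by Firm B's action — Y: 11>9, N: 0>-3.
S3 gives a strictly higher payoff against every action of Firm B, so S3 strictly dominates S1.

S3 strictly dominates S1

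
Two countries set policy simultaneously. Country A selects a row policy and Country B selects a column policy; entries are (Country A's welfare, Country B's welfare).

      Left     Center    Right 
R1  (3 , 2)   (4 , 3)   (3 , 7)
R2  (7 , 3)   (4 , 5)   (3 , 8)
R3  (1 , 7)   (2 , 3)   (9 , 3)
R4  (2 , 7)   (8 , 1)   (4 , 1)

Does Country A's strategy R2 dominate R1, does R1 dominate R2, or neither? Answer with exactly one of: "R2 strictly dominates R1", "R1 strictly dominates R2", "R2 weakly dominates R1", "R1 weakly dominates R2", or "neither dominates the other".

Compare R2 to R1 across each choice by Country B: Left: 7>3, Center: 4=4, Right: 3=3.
R2 is at least as good everywhere and strictly better somewhere (tied only at Center, Right), so R2 weakly but not strictly dominates R1.

R2 weakly dominates R1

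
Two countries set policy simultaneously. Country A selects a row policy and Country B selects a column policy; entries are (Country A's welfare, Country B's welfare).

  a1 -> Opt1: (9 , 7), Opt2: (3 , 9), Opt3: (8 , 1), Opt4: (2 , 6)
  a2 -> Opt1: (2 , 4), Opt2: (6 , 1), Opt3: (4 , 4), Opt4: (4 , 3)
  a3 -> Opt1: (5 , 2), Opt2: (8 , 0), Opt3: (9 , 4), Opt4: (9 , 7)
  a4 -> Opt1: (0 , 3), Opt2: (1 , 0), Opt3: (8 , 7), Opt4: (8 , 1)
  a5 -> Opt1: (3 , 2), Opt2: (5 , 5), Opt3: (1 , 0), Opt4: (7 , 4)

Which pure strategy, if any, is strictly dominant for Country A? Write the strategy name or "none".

a1 fails to dominate a2 at Opt2 (3<6).
a2 fails to dominate a1 at Opt1 (2<9).
a3 fails to dominate a1 at Opt1 (5<9).
a4 fails to dominate a1 at Opt1 (0<9).
a5 fails to dominate a1 at Opt1 (3<9).
No single strategy dominates all the others.

none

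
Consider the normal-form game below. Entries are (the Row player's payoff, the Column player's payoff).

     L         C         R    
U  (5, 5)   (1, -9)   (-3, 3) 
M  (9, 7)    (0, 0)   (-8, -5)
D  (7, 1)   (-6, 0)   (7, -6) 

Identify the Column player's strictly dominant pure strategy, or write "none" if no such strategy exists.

L

L vs C: U: 5>-9, M: 7>0, D: 1>0.
L vs R: U: 5>3, M: 7>-5, D: 1>-6.
L strictly beats every other strategy against every opponent action, so it is strictly dominant.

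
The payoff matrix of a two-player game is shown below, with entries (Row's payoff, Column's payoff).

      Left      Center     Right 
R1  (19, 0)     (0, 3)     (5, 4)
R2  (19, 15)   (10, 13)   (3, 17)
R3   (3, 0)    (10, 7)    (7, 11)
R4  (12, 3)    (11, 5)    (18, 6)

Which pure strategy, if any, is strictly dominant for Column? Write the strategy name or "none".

Right

Right vs Left: R1: 4>0, R2: 17>15, R3: 11>0, R4: 6>3.
Right vs Center: R1: 4>3, R2: 17>13, R3: 11>7, R4: 6>5.
Right strictly beats every other strategy against every opponent action, so it is strictly dominant.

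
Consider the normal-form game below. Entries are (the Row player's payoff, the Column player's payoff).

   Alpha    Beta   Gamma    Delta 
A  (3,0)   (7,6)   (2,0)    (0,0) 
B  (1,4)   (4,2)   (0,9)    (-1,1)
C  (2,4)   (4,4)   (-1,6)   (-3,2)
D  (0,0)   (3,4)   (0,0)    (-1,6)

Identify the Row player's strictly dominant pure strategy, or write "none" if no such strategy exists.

A

A vs B: Alpha: 3>1, Beta: 7>4, Gamma: 2>0, Delta: 0>-1.
A vs C: Alpha: 3>2, Beta: 7>4, Gamma: 2>-1, Delta: 0>-3.
A vs D: Alpha: 3>0, Beta: 7>3, Gamma: 2>0, Delta: 0>-1.
A strictly beats every other strategy against every opponent action, so it is strictly dominant.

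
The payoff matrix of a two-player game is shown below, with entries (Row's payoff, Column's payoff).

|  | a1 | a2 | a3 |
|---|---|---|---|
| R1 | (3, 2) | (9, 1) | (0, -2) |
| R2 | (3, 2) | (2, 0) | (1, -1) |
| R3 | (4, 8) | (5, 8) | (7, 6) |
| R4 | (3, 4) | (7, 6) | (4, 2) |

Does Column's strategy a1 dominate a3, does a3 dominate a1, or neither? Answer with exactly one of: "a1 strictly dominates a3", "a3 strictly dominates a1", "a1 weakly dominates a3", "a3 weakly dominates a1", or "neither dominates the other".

Compare a1 to a3 across each opponent action: R1: 2>-2, R2: 2>-1, R3: 8>6, R4: 4>2.
a1 gives a strictly higher payoff against each opponent action, so a1 strictly dominates a3.

a1 strictly dominates a3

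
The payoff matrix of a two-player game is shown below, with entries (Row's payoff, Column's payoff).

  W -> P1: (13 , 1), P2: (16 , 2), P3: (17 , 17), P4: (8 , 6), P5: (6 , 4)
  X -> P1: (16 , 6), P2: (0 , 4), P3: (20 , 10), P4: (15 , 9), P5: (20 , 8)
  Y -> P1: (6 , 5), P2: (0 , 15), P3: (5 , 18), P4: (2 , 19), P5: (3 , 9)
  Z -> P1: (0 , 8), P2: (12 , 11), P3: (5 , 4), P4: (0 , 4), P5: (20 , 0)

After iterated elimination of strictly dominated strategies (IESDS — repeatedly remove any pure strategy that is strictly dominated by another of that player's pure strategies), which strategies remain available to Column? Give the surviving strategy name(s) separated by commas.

P3

For Row, W strictly dominates Y on the remaining columns (P1: 13>6, P2: 16>0, P3: 17>5, P4: 8>2, P5: 6>3); eliminate Y.
For Column, P3 strictly dominates P5 on the remaining rows (W: 17>4, X: 10>8, Z: 4>0); eliminate P5.
For Row, W strictly dominates Z on the remaining columns (P1: 13>0, P2: 16>12, P3: 17>5, P4: 8>0); eliminate Z.
Column's strategy P1 is strictly dominated by P3 (W: 17>1, X: 10>6) and is removed.
Column P2 is eliminated: P3 beats it against every remaining row (W: 17>2, X: 10>4).
For Row, X strictly dominates W on the remaining columns (P3: 20>17, P4: 15>8); eliminate W.
Column P4 is eliminated: P3 beats it against every remaining row (X: 10>9).
Among the remaining strategies, none is strictly dominated by another pure strategy of the same player, so the elimination stops.
Surviving strategies — Row: {X}; Column: {P3}.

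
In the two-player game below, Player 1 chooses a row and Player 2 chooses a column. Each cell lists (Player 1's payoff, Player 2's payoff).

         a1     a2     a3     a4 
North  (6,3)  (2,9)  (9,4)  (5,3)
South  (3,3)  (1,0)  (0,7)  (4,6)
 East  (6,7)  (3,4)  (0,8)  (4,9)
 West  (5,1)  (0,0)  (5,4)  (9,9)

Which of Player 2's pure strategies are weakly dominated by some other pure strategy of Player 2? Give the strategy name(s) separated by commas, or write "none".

a1

a3 weakly dominates a1 — North: 4>3, South: 7>3, East: 8>7, West: 4>1.
a2 is not dominated — it holds its own against a1 at North (9>3); a3 at North (9>4); a4 at North (9>3).
Nothing dominates a3: a1 at North (4>3); a2 at South (7>0); a4 at North (4>3).
a4 is not dominated — it holds its own against a1 at South (6>3); a2 at South (6>0); a3 at East (9>8).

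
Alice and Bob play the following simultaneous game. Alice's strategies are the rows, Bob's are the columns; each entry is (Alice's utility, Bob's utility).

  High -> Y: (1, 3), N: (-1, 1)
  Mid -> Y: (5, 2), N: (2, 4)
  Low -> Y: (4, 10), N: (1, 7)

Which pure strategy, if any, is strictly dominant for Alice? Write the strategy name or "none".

Mid

Mid vs High: Y: 5>1, N: 2>-1.
Mid vs Low: Y: 5>4, N: 2>1.
Mid strictly beats every other strategy against every opponent action, so it is strictly dominant.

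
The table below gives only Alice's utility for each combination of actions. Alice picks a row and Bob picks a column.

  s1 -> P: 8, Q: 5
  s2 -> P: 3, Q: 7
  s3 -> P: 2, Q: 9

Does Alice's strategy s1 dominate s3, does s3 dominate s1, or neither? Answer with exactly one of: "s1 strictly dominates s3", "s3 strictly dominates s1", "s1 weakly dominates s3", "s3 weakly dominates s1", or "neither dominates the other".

neither dominates the other

Compare s1 to s3 across every action of Bob: P: 8>2, Q: 5<9.
s1 does better at P but worse at Q; neither strategy dominates the other.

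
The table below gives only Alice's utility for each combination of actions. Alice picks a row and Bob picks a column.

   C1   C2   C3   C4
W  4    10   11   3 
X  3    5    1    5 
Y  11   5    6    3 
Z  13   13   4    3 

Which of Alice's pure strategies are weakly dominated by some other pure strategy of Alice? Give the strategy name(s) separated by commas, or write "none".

none

W is not dominated — it holds its own against X at C1 (4>3); Y at C2 (10>5); Z at C3 (11>4).
Nothing dominates X: W at C4 (5>3); Y at C4 (5>3); Z at C4 (5>3).
Y is not dominated — it holds its own against W at C1 (11>4); X at C1 (11>3); Z at C3 (6>4).
Z: no other strategy beats it everywhere (W at C1 (13>4); X at C1 (13>3); Y at C1 (13>11)).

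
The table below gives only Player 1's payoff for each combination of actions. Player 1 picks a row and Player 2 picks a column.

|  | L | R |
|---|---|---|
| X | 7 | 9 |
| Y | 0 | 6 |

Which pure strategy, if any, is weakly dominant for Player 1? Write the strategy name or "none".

X vs Y: L: 7>0, R: 9>6.
X is at least as good as every other strategy against every opponent action, so it is weakly dominant.

X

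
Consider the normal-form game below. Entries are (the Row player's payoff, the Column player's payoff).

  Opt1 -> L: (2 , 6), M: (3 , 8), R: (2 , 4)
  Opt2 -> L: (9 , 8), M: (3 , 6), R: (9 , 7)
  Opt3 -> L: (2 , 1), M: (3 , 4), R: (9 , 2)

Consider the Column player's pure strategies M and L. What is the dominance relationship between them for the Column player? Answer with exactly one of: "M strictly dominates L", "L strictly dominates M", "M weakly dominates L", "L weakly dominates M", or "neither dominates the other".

M's payoffs vs L's, by the Row player's action — Opt1: 8>6, Opt2: 6<8, Opt3: 4>1.
M does better at Opt1, Opt3 but worse at Opt2; neither strategy dominates the other.

neither dominates the other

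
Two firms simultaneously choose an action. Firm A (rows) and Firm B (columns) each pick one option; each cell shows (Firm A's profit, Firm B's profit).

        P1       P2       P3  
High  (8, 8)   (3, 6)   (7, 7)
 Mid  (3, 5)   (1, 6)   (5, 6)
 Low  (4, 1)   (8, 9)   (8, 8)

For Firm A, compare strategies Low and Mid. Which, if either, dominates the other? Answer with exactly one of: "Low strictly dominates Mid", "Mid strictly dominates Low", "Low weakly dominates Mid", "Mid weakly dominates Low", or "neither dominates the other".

Low strictly dominates Mid

Compare Low to Mid across each choice by Firm B: P1: 4>3, P2: 8>1, P3: 8>5.
Low gives a strictly higher payoff against each choice by Firm B, so Low strictly dominates Mid.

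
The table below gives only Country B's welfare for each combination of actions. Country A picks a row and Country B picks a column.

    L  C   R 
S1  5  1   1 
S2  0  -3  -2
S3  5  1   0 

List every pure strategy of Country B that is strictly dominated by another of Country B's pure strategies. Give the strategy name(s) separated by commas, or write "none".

C, R

Nothing dominates L: C at S1 (5>1); R at S1 (5>1).
L strictly dominates C — S1: 5>1, S2: 0>-3, S3: 5>1.
L strictly dominates R — S1: 5>1, S2: 0>-2, S3: 5>0.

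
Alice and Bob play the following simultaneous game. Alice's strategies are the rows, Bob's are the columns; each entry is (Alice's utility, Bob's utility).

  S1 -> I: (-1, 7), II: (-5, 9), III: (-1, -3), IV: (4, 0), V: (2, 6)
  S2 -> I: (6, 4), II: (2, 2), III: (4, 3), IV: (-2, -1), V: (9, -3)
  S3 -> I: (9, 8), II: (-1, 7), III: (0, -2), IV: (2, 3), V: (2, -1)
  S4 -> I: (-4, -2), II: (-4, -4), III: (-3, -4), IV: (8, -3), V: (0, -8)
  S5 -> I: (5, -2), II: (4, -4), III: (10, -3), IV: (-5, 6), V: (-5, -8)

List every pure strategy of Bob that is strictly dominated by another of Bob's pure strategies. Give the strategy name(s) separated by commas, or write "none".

I: no other strategy beats it everywhere (II at S2 (4>2); III at S1 (7>-3); IV at S1 (7>0); V at S1 (7>6)).
II is not dominated — it holds its own against I at S1 (9>7); III at S1 (9>-3); IV at S1 (9>0); V at S1 (9>6).
I strictly dominates III — S1: 7>-3, S2: 4>3, S3: 8>-2, S4: -2>-4, S5: -2>-3.
IV: no other strategy beats it everywhere (I at S5 (6>-2); II at S4 (-3>-4); III at S1 (0>-3); V at S2 (-1>-3)).
I strictly dominates V — S1: 7>6, S2: 4>-3, S3: 8>-1, S4: -2>-8, S5: -2>-8.

III, V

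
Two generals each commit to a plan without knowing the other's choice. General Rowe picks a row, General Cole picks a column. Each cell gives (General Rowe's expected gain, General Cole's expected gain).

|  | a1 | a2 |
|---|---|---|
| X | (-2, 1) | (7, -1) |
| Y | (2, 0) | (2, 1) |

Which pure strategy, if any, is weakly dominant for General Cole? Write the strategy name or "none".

a1 fails to dominate a2 at Y (0<1).
a2 fails to dominate a1 at X (-1<1).
No single strategy dominates all the others.

none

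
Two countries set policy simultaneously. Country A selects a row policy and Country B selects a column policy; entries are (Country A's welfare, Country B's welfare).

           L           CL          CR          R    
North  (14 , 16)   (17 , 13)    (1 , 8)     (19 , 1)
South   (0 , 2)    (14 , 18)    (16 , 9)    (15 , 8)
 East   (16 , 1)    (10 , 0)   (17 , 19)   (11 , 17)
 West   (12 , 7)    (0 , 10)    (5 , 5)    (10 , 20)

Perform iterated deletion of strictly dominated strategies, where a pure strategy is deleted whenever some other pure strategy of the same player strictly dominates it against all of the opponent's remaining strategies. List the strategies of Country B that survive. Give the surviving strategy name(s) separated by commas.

L, CL, CR

For Country A, East strictly dominates West on the remaining columns (L: 16>12, CL: 10>0, CR: 17>5, R: 11>10); eliminate West.
Country B's strategy R is strictly dominated by CR (North: 8>1, South: 9>8, East: 19>17) and is removed.
Among the remaining strategies, none is strictly dominated by another pure strategy of the same player, so the elimination stops.
Surviving strategies — Country A: {North, South, East}; Country B: {L, CL, CR}.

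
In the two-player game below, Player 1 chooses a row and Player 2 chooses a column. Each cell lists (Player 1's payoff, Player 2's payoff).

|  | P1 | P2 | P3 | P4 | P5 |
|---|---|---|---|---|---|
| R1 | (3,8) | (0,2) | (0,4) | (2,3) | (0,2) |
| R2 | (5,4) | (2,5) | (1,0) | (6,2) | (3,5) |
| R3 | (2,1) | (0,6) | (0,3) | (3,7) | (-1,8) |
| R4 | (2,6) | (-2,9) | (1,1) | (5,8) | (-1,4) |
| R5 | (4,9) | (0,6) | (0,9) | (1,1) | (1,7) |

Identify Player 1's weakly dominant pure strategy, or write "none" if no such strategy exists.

R2

R2 vs R1: P1: 5>3, P2: 2>0, P3: 1>0, P4: 6>2, P5: 3>0.
R2 vs R3: P1: 5>2, P2: 2>0, P3: 1>0, P4: 6>3, P5: 3>-1.
R2 vs R4: P1: 5>2, P2: 2>-2, P3: 1=1, P4: 6>5, P5: 3>-1.
R2 vs R5: P1: 5>4, P2: 2>0, P3: 1>0, P4: 6>1, P5: 3>1.
R2 is at least as good as every other strategy against every opponent action, so it is weakly dominant.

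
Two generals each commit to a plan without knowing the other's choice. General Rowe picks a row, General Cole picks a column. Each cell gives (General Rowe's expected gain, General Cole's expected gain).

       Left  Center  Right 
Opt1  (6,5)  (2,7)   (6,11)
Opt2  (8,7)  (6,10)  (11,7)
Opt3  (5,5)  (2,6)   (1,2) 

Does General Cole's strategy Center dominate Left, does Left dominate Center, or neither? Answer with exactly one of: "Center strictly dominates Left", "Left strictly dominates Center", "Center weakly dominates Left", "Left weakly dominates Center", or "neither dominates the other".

Compare Center to Left across every action of General Rowe: Opt1: 7>5, Opt2: 10>7, Opt3: 6>5.
Every comparison favours Center, so Center strictly dominates Left.

Center strictly dominates Left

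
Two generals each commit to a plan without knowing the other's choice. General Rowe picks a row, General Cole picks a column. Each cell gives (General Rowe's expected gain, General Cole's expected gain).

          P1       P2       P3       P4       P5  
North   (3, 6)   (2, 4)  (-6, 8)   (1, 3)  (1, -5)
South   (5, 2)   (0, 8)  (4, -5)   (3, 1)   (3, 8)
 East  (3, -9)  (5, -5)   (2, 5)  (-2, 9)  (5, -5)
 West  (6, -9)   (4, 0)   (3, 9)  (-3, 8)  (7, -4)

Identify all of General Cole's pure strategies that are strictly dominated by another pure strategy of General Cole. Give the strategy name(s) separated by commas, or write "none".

P1 is not dominated — it holds its own against P2 at North (6>4); P3 at South (2>-5); P4 at North (6>3); P5 at North (6>-5).
P2 is not dominated — it holds its own against P1 at South (8>2); P3 at South (8>-5); P4 at North (4>3); P5 at North (4>-5).
Nothing dominates P3: P1 at North (8>6); P2 at North (8>4); P4 at North (8>3); P5 at North (8>-5).
P4 is not dominated — it holds its own against P1 at East (9>-9); P2 at East (9>-5); P3 at South (1>-5); P5 at North (3>-5).
P5: no other strategy beats it everywhere (P1 at South (8>2); P2 at South (8=8); P3 at South (8>-5); P4 at South (8>1)).

none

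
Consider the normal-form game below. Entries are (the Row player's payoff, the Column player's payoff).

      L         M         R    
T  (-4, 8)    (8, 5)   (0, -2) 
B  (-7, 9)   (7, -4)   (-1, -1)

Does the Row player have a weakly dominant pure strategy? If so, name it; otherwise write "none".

T

T vs B: L: -4>-7, M: 8>7, R: 0>-1.
T is at least as good as every other strategy against every opponent action, so it is weakly dominant.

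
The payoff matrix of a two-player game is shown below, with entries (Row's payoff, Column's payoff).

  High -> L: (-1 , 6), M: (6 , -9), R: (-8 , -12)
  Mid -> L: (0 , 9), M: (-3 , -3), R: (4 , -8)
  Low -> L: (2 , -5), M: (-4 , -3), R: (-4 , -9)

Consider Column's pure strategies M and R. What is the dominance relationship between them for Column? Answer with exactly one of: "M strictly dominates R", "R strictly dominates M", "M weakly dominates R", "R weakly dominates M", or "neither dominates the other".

M strictly dominates R

M's payoffs vs R's, by Row's action — High: -9>-12, Mid: -3>-8, Low: -3>-9.
Every comparison favours M, so M strictly dominates R.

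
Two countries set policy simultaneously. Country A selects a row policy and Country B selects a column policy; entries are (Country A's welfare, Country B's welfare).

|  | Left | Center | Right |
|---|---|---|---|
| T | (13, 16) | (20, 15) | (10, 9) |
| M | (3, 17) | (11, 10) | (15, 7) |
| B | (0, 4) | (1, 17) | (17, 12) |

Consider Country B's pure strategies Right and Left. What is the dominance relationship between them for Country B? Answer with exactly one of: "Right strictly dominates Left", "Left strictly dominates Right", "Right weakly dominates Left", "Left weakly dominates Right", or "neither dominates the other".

neither dominates the other

Compare Right to Left across every action of Country A: T: 9<16, M: 7<17, B: 12>4.
Right does better at B but worse at T, M; neither strategy dominates the other.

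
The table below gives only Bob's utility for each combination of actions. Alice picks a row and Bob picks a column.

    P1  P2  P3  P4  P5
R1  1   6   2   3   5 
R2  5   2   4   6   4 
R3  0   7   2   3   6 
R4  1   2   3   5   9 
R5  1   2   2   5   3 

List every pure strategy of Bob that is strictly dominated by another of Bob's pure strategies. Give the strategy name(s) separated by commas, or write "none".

P4 strictly dominates P1 — R1: 3>1, R2: 6>5, R3: 3>0, R4: 5>1, R5: 5>1.
P2 is not dominated — it holds its own against P1 at R1 (6>1); P3 at R1 (6>2); P4 at R1 (6>3); P5 at R1 (6>5).
P4 strictly dominates P3 — R1: 3>2, R2: 6>4, R3: 3>2, R4: 5>3, R5: 5>2.
P4: no other strategy beats it everywhere (P1 at R1 (3>1); P2 at R2 (6>2); P3 at R1 (3>2); P5 at R2 (6>4)).
P5 is not dominated — it holds its own against P1 at R1 (5>1); P2 at R2 (4>2); P3 at R1 (5>2); P4 at R1 (5>3).

P1, P3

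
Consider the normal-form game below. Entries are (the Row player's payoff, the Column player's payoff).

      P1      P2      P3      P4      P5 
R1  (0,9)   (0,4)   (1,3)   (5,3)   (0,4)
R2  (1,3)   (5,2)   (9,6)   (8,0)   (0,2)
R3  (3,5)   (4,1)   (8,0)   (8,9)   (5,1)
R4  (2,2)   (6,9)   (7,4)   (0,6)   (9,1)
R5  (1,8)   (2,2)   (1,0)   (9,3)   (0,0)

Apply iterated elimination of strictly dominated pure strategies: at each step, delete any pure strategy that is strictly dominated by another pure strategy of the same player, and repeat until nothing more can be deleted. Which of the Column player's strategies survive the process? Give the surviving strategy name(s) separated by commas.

The Row player's strategy R1 is strictly dominated by R3 (P1: 3>0, P2: 4>0, P3: 8>1, P4: 8>5, P5: 5>0) and is removed.
The Column player's strategy P5 is strictly dominated by P1 (R2: 3>2, R3: 5>1, R4: 2>1, R5: 8>0) and is removed.
Among the remaining strategies, none is strictly dominated by another pure strategy of the same player, so the elimination stops.
Surviving strategies — the Row player: {R2, R3, R4, R5}; the Column player: {P1, P2, P3, P4}.

P1, P2, P3, P4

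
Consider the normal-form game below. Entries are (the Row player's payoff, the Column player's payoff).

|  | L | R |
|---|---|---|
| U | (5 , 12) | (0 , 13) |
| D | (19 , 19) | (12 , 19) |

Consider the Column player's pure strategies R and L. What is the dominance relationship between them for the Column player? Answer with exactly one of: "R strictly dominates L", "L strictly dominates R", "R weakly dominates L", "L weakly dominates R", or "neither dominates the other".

R's payoffs vs L's, by the Row player's action — U: 13>12, D: 19=19.
R is at least as good everywhere and strictly better somewhere (tied only at D), so R weakly but not strictly dominates L.

R weakly dominates L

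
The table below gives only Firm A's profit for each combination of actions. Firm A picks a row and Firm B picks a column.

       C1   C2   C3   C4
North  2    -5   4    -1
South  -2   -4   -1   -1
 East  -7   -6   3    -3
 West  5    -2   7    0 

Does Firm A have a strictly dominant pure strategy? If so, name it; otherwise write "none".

West vs North: C1: 5>2, C2: -2>-5, C3: 7>4, C4: 0>-1.
West vs South: C1: 5>-2, C2: -2>-4, C3: 7>-1, C4: 0>-1.
West vs East: C1: 5>-7, C2: -2>-6, C3: 7>3, C4: 0>-3.
West strictly beats every other strategy against every opponent action, so it is strictly dominant.

West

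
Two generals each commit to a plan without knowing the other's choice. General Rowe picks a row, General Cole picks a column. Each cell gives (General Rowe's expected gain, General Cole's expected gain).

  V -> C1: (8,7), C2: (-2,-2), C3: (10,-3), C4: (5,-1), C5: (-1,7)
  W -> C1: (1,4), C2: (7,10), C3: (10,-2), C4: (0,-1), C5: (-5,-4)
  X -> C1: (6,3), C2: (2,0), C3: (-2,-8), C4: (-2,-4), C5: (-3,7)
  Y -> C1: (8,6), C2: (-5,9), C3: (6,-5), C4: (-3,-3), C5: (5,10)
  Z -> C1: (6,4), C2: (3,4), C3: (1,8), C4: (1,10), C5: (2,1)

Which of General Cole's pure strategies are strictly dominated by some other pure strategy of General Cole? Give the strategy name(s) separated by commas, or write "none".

C1: no other strategy beats it everywhere (C2 at V (7>-2); C3 at V (7>-3); C4 at V (7>-1); C5 at V (7=7)).
C2 is not dominated — it holds its own against C1 at W (10>4); C3 at V (-2>-3); C4 at W (10>-1); C5 at W (10>-4).
C3 is strictly dominated by C4 (V: -1>-3, W: -1>-2, X: -4>-8, Y: -3>-5, Z: 10>8).
C4: no other strategy beats it everywhere (C1 at Z (10>4); C2 at V (-1>-2); C3 at V (-1>-3); C5 at W (-1>-4)).
Nothing dominates C5: C1 at V (7=7); C2 at V (7>-2); C3 at V (7>-3); C4 at V (7>-1).

C3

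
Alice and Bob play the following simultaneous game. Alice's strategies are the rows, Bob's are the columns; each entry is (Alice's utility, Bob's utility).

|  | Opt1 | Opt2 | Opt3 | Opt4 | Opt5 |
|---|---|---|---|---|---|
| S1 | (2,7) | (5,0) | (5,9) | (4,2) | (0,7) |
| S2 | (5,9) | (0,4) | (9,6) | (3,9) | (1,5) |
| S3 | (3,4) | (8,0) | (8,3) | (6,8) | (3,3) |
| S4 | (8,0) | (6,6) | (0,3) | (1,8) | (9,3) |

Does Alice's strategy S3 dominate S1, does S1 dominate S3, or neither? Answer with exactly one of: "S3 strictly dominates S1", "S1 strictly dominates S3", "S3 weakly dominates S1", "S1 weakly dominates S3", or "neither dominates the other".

Compare S3 to S1 across each choice by Bob: Opt1: 3>2, Opt2: 8>5, Opt3: 8>5, Opt4: 6>4, Opt5: 3>0.
Every comparison favours S3, so S3 strictly dominates S1.

S3 strictly dominates S1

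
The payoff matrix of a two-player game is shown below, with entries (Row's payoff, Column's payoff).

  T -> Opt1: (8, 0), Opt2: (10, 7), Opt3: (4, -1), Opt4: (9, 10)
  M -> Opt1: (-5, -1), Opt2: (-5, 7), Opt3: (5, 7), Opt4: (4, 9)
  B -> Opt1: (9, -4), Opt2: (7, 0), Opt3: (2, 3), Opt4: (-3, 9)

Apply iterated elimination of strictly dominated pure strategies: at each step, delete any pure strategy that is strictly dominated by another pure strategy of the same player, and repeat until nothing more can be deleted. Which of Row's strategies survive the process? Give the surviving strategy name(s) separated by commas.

Column's strategy Opt1 is strictly dominated by Opt2 (T: 7>0, M: 7>-1, B: 0>-4) and is removed.
Row B is eliminated: T beats it against every remaining column (Opt2: 10>7, Opt3: 4>2, Opt4: 9>-3).
Column's strategy Opt2 is strictly dominated by Opt4 (T: 10>7, M: 9>7) and is removed.
Column's strategy Opt3 is strictly dominated by Opt4 (T: 10>-1, M: 9>7) and is removed.
Row M is eliminated: T beats it against every remaining column (Opt4: 9>4).
Among the remaining strategies, none is strictly dominated by another pure strategy of the same player, so the elimination stops.
Surviving strategies — Row: {T}; Column: {Opt4}.

T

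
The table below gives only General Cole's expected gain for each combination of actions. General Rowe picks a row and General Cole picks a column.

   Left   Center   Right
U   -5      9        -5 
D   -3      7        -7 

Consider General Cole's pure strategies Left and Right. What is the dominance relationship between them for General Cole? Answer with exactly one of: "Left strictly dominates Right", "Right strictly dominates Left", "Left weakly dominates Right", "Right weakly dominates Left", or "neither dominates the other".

Left's payoffs vs Right's, by General Rowe's action — U: -5=-5, D: -3>-7.
Left is at least as good everywhere and strictly better somewhere (tied only at U), so Left weakly but not strictly dominates Right.

Left weakly dominates Right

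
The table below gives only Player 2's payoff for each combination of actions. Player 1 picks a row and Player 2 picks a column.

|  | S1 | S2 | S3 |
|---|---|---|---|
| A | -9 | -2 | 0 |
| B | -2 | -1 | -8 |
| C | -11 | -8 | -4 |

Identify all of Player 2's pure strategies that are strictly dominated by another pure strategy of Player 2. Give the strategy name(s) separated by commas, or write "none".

S2 strictly dominates S1 — A: -2>-9, B: -1>-2, C: -8>-11.
S2 is not dominated — it holds its own against S1 at A (-2>-9); S3 at B (-1>-8).
S3 is not dominated — it holds its own against S1 at A (0>-9); S2 at A (0>-2).

S1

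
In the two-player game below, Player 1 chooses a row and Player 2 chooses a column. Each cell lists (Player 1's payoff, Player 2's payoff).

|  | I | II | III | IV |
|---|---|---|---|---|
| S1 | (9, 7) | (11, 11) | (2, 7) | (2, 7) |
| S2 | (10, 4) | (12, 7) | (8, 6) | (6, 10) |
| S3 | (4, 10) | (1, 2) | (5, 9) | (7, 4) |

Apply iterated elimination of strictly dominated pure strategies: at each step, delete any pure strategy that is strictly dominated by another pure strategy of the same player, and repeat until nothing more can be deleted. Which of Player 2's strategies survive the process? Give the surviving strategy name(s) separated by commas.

For Player 1, S2 strictly dominates S1 on the remaining columns (I: 10>9, II: 12>11, III: 8>2, IV: 6>2); eliminate S1.
Column II is eliminated: IV beats it against every remaining row (S2: 10>7, S3: 4>2).
Among the remaining strategies, none is strictly dominated by another pure strategy of the same player, so the elimination stops.
Surviving strategies — Player 1: {S2, S3}; Player 2: {I, III, IV}.

I, III, IV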